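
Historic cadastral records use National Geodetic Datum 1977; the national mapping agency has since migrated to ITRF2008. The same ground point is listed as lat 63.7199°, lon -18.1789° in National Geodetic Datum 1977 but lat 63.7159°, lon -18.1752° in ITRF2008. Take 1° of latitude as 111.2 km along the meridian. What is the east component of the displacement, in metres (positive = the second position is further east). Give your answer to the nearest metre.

ΔE = 182 m

Δφ = 63.7159° − 63.7199° = -0.0040°; Δλ = -18.1752° − -18.1789° = +0.0037°.
ΔN = Δφ × 111200 = -444.8 m; ΔE = Δλ × 111200 × cos(63.7199°) = +0.0037 × 111200 × 0.442760 = 182.2 m.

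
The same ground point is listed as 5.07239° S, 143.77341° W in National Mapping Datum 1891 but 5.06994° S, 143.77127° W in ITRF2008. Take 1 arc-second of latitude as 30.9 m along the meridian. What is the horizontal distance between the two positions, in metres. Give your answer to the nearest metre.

Δφ = -5.06994° − -5.07239° = +0.00245°; Δλ = -143.77127° − -143.77341° = +0.00214°.
1° of latitude = 3600 × 30.90 = 111240 m.
ΔN = Δφ × 111240 = 272.5 m; ΔE = Δλ × 111240 × cos(-5.07239°) = +0.00214 × 111240 × 0.996084 = 237.1 m.
Distance = √(ΔE² + ΔN²) = √(237.1² + 272.5²) = 361.3 m.

361 m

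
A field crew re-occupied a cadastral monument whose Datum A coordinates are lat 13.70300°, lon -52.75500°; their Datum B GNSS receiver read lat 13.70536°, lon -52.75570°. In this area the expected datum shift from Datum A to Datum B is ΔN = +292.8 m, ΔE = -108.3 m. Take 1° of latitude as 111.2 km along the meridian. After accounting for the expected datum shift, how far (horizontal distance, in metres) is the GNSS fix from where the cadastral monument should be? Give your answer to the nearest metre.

45 m

Observed coordinate differences: Δφ = +0.00236°, Δλ = -0.00070°.
Converting to metres (1° lat = 111200 m, cos φ = 0.971537): observed ΔN = 262.4 m, observed ΔE = -75.6 m.
Subtracting the expected shift leaves a residual of 262.4 − (292.8) = -30.4 m north and -75.6 − (-108.3) = 32.7 m east.
Residual distance = √((-30.4)² + 32.7²) = 44.6 m.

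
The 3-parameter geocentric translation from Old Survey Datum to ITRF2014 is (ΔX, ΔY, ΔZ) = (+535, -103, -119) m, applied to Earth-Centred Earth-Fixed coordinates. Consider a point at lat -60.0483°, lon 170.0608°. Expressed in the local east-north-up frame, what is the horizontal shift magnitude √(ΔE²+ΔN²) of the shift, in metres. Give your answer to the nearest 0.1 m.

At φ = -60.0483°, λ = 170.0608°: sin φ = -0.866447, cos φ = 0.499270, sin λ = 0.172603, cos λ = -0.984991.
ΔE = −sin λ·ΔX + cos λ·ΔY = −(0.172603)·(535) + (-0.984991)·(-103) = 9.11 m.
ΔN = −sin φ cos λ·ΔX − sin φ sin λ·ΔY + cos φ·ΔZ = −(-0.866447)(-0.984991)(535) − (-0.866447)(0.172603)(-103) + (0.499270)(-119) = -531.41 m.
Horizontal magnitude = √(ΔE² + ΔN²) = √(9.11² + (-531.41)²) = 531.49 m.

531.5 m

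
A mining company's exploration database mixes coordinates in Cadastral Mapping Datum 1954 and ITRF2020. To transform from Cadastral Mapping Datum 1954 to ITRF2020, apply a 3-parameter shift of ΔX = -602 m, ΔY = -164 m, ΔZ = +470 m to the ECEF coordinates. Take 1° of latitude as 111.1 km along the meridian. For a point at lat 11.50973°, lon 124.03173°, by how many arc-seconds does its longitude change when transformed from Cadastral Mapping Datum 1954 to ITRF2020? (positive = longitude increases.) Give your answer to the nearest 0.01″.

Δλ = 19.53″

sin φ = 0.199534, cos φ = 0.979891, sin λ = 0.828728, cos λ = -0.559652.
East component: ΔE = −sin λ·ΔX + cos λ·ΔY = −(0.828728)(-602) + (-0.559652)(-164) = 590.68 m.
1° of latitude spans 111100 m; at latitude φ, 1° of longitude spans that × cos φ = 108865.9 m, so Δλ = 590.68 / 108865.9 × 3600 = 19.533″.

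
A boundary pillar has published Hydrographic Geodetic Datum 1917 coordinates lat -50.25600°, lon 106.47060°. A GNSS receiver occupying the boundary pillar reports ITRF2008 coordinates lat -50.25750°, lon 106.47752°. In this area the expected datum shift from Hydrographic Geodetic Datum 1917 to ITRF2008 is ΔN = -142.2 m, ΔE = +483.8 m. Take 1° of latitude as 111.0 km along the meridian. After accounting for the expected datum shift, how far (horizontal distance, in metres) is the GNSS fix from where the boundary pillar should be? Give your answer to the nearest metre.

Observed coordinate differences: Δφ = -0.00150°, Δλ = +0.00692°.
Converting to metres (1° lat = 111000 m, cos φ = 0.639358): observed ΔN = -166.5 m, observed ΔE = 491.1 m.
Subtracting the expected shift leaves a residual of -166.5 − (-142.2) = -24.3 m north and 491.1 − (483.8) = 7.3 m east.
Residual distance = √((-24.3)² + 7.3²) = 25.4 m.

25 m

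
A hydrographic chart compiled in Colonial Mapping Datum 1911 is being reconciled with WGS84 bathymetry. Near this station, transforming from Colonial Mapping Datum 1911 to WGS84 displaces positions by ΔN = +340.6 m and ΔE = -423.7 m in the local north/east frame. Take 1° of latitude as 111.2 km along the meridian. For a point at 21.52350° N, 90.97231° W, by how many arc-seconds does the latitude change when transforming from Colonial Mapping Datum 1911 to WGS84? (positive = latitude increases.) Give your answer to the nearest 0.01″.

1° of latitude = 111.2 km, so Δφ = 340.6 / 111200 = 0.0030629° = 11.027″.

Δφ = 11.03″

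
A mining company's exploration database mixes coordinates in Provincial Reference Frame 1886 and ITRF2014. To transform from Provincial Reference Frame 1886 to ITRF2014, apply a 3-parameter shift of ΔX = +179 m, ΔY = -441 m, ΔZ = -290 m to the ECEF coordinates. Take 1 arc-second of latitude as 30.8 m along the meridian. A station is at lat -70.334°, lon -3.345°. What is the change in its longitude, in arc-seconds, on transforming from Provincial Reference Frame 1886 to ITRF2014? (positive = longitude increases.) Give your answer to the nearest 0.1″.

Δλ = -41.5″

sin φ = -0.941670, cos φ = 0.336537, sin λ = -0.058348, cos λ = 0.998296.
East component: ΔE = −sin λ·ΔX + cos λ·ΔY = −(-0.058348)(179) + (0.998296)(-441) = -429.80 m.
1° of latitude spans 3600 × 30.80 = 110880 m; at latitude φ, 1° of longitude spans that × cos φ = 37315.2 m, so Δλ = -429.80 / 37315.2 × 3600 = -41.466″.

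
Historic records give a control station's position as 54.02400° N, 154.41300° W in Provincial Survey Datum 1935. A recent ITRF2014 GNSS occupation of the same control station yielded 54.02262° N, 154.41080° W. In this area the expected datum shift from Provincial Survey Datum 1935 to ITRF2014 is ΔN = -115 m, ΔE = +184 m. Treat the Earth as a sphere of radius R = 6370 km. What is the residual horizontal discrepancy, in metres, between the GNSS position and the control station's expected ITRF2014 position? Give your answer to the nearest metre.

Observed coordinate differences: Δφ = -0.00138°, Δλ = +0.00220°.
Converting to metres (1° lat = 111177 m, cos φ = 0.587446): observed ΔN = -153.4 m, observed ΔE = 143.7 m.
Subtracting the expected shift leaves a residual of -153.4 − (-115) = -38.4 m north and 143.7 − (184) = -40.3 m east.
Residual distance = √((-38.4)² + (-40.3)²) = 55.7 m.

56 m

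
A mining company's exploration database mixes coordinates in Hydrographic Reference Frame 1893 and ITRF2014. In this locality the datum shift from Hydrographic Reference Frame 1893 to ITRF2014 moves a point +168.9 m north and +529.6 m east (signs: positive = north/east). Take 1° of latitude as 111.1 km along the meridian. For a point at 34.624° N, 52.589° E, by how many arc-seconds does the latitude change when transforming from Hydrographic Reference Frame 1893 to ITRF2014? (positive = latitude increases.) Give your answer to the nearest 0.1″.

Δφ = 5.5″

1° of latitude = 111.1 km, so Δφ = 168.9 / 111100 = 0.0015203° = 5.473″.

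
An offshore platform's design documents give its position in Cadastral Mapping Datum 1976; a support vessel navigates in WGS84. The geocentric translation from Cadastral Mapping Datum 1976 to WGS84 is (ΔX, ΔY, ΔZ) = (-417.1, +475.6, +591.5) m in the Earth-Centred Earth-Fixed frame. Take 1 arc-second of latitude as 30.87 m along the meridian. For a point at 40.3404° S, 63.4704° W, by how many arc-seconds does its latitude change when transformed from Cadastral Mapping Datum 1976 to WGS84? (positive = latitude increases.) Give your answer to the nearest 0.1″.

Δφ = 1.8″

sin φ = -0.647327, cos φ = 0.762212, sin λ = -0.894704, cos λ = 0.446660.
North component: ΔN = −sin φ cos λ·ΔX − sin φ sin λ·ΔY + cos φ·ΔZ = −(-0.647327)(0.446660)(-417.1) − (-0.647327)(-0.894704)(475.6) + (0.762212)(591.5) = 54.80 m.
1° of latitude spans 3600 × 30.87 = 111132 m, so Δφ = 54.80 / 111132 × 3600 = 1.775″.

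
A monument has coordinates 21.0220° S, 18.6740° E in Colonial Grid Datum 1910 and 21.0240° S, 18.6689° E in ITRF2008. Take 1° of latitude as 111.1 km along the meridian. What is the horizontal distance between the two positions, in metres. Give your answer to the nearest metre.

Δφ = -21.0240° − -21.0220° = -0.0020°; Δλ = 18.6689° − 18.6740° = -0.0051°.
ΔN = Δφ × 111100 = -222.2 m; ΔE = Δλ × 111100 × cos(-21.0220°) = -0.0051 × 111100 × 0.933443 = -528.9 m.
Distance = √(ΔE² + ΔN²) = √((-528.9)² + (-222.2)²) = 573.7 m.

574 m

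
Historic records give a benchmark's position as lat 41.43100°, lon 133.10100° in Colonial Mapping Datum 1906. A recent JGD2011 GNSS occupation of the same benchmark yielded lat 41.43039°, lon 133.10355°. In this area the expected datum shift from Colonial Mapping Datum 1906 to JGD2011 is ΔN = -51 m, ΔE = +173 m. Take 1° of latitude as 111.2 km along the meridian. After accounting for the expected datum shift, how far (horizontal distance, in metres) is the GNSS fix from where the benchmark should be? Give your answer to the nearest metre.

43 m

Observed coordinate differences: Δφ = -0.00061°, Δλ = +0.00255°.
Converting to metres (1° lat = 111200 m, cos φ = 0.749753): observed ΔN = -67.8 m, observed ΔE = 212.6 m.
Subtracting the expected shift leaves a residual of -67.8 − (-51) = -16.8 m north and 212.6 − (173) = 39.6 m east.
Residual distance = √((-16.8)² + 39.6²) = 43.0 m.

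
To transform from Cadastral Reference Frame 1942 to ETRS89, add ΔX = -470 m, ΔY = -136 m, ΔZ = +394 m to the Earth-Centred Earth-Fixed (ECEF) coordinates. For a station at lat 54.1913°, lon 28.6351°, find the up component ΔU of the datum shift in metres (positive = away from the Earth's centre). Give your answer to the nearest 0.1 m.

ΔU = 40.0 m

The local up (radial) axis is (cos φ cos λ, cos φ sin λ, sin φ), giving ΔU = -241.354 − 38.133 + 319.524 = 40.04 m.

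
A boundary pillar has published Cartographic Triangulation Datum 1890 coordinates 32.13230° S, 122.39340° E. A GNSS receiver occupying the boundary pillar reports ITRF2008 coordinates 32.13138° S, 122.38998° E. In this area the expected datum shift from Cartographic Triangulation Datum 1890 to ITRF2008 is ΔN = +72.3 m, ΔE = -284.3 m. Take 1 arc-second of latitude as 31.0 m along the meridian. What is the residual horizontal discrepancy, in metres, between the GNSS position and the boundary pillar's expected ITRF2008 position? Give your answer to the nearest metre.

Observed coordinate differences: Δφ = +0.00092°, Δλ = -0.00342°.
Converting to metres (1° lat = 111600 m, cos φ = 0.846822): observed ΔN = 102.7 m, observed ΔE = -323.2 m.
Subtracting the expected shift leaves a residual of 102.7 − (72.3) = 30.4 m north and -323.2 − (-284.3) = -38.9 m east.
Residual distance = √(30.4² + (-38.9)²) = 49.4 m.

49 m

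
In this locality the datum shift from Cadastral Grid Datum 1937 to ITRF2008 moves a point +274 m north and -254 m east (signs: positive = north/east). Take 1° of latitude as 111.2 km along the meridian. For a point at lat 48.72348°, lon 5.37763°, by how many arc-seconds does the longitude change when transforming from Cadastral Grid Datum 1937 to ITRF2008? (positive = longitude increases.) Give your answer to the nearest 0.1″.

At latitude 48.72348°, cos φ = 0.659694.
1° of longitude at this latitude = 111.2 × cos φ = 73.36 km, so Δλ = -254.0 / 73357.9 = -0.0034625° = -12.465″.

Δλ = -12.5″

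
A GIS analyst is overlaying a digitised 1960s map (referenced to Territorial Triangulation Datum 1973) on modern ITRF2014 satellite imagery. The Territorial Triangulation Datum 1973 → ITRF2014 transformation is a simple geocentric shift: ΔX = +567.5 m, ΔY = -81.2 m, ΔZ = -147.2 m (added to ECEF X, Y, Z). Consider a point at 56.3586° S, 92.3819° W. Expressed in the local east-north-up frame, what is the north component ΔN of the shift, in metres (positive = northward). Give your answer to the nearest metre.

The local north axis is (−sin φ cos λ, −sin φ sin λ, cos φ), giving ΔN = -19.635 + 67.542 − 81.548 = -33.64 m.

ΔN = -34 m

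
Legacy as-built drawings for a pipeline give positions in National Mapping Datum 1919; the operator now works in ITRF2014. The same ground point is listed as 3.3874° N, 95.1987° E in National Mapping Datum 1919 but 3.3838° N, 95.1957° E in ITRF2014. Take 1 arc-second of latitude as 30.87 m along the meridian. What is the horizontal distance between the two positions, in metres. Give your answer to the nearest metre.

Δφ = 3.3838° − 3.3874° = -0.0036°; Δλ = 95.1957° − 95.1987° = -0.0030°.
1° of latitude = 3600 × 30.87 = 111132 m.
ΔN = Δφ × 111132 = -400.1 m; ΔE = Δλ × 111132 × cos(3.3874°) = -0.0030 × 111132 × 0.998253 = -332.8 m.
Distance = √(ΔE² + ΔN²) = √((-332.8)² + (-400.1)²) = 520.4 m.

520 m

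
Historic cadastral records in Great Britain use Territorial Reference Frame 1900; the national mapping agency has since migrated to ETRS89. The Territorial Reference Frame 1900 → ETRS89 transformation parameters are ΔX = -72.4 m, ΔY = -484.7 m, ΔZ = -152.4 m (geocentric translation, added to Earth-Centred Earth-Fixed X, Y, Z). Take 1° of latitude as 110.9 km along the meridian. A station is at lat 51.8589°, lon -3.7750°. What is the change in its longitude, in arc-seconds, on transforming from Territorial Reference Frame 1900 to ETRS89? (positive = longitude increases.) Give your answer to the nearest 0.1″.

sin φ = 0.786492, cos φ = 0.617600, sin λ = -0.065839, cos λ = 0.997830.
East component: ΔE = −sin λ·ΔX + cos λ·ΔY = −(-0.065839)(-72.4) + (0.997830)(-484.7) = -488.42 m.
1° of latitude spans 110900 m; at latitude φ, 1° of longitude spans that × cos φ = 68491.9 m, so Δλ = -488.42 / 68491.9 × 3600 = -25.672″.

Δλ = -25.7″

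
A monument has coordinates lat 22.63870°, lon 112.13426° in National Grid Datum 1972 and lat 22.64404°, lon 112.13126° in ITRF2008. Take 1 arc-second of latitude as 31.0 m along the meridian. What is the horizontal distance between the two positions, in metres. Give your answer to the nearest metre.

Δφ = 22.64404° − 22.63870° = +0.00534°; Δλ = 112.13126° − 112.13426° = -0.00300°.
1° of latitude = 3600 × 31.00 = 111600 m.
ΔN = Δφ × 111600 = 595.9 m; ΔE = Δλ × 111600 × cos(22.63870°) = -0.00300 × 111600 × 0.922950 = -309.0 m.
Distance = √(ΔE² + ΔN²) = √((-309.0)² + 595.9²) = 671.3 m.

671 m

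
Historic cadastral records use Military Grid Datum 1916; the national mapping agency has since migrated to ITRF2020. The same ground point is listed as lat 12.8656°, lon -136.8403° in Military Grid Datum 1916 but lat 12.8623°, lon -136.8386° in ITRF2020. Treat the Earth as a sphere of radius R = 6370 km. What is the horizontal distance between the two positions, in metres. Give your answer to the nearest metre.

411 m

Δφ = 12.8623° − 12.8656° = -0.0033°; Δλ = -136.8386° − -136.8403° = +0.0017°.
1° along a meridian = πR/180 = 111177 m.
ΔN = Δφ × 111177 = -366.9 m; ΔE = Δλ × 111177 × cos(12.8656°) = +0.0017 × 111177 × 0.974895 = 184.3 m.
Distance = √(ΔE² + ΔN²) = √(184.3² + (-366.9)²) = 410.6 m.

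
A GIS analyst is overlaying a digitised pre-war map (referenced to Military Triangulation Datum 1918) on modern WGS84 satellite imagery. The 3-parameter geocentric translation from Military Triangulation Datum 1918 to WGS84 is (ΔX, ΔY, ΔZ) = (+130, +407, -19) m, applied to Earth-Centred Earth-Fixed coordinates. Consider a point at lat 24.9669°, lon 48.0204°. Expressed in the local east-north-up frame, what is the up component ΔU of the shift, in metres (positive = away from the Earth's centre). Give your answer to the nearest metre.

ΔU = 345 m

At φ = 24.9669°, λ = 48.0204°: sin φ = 0.422095, cos φ = 0.906552, sin λ = 0.743383, cos λ = 0.668866.
ΔU = cos φ cos λ·ΔX + cos φ sin λ·ΔY + sin φ·ΔZ = (0.906552)(0.668866)(130) + (0.906552)(0.743383)(407) + (0.422095)(-19) = 345.09 m.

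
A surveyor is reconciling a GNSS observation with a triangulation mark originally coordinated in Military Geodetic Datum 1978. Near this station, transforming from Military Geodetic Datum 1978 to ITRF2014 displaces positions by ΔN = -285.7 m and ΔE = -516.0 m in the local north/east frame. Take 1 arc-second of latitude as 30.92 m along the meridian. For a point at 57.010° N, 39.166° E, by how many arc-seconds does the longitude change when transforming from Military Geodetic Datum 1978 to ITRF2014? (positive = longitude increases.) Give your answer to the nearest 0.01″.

Δλ = -30.65″

At latitude 57.010°, cos φ = 0.544493.
1″ of longitude at this latitude = 30.92 × cos φ = 16.8357 m, so Δλ = -516.0 / 16.8357 = -30.649″.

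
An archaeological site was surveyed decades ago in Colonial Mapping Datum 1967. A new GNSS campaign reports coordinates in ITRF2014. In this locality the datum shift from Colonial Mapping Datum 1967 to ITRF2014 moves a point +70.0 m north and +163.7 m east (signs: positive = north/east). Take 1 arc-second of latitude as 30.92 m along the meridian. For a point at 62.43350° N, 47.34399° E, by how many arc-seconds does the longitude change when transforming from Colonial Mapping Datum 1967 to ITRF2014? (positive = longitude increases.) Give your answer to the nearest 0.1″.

At latitude 62.43350°, cos φ = 0.462778.
1″ of longitude at this latitude = 30.92 × cos φ = 14.3091 m, so Δλ = 163.7 / 14.3091 = 11.440″.

Δλ = 11.4″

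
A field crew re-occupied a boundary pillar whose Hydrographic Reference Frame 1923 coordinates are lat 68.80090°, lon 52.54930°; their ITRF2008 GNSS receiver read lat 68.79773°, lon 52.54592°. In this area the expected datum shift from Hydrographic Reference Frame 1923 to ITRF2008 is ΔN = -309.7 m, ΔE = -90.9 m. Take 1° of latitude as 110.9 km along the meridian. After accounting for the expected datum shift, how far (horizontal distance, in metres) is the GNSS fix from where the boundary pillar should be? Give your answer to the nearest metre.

61 m

Observed coordinate differences: Δφ = -0.00317°, Δλ = -0.00338°.
Converting to metres (1° lat = 110900 m, cos φ = 0.361610): observed ΔN = -351.6 m, observed ΔE = -135.5 m.
Subtracting the expected shift leaves a residual of -351.6 − (-309.7) = -41.9 m north and -135.5 − (-90.9) = -44.6 m east.
Residual distance = √((-41.9)² + (-44.6)²) = 61.2 m.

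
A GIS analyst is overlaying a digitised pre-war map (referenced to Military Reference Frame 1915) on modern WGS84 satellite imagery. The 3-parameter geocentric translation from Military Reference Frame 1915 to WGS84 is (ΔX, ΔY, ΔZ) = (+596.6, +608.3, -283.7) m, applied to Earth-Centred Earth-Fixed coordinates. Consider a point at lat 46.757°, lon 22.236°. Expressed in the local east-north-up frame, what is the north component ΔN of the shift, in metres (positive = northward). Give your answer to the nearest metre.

ΔN = -764 m

At φ = 46.757°, λ = 22.236°: sin φ = 0.728455, cos φ = 0.685094, sin λ = 0.378422, cos λ = 0.925633.
ΔN = −sin φ cos λ·ΔX − sin φ sin λ·ΔY + cos φ·ΔZ = −(0.728455)(0.925633)(596.6) − (0.728455)(0.378422)(608.3) + (0.685094)(-283.7) = -764.32 m.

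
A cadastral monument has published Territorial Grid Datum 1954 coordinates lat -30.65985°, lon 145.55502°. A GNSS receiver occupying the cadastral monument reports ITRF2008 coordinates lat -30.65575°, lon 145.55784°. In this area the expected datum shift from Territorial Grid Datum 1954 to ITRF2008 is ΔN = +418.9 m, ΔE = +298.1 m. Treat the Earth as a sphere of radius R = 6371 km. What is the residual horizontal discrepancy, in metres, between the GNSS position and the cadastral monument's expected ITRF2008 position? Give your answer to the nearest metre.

47 m

Observed coordinate differences: Δφ = +0.00410°, Δλ = +0.00282°.
Converting to metres (1° lat = 111195 m, cos φ = 0.860210): observed ΔN = 455.9 m, observed ΔE = 269.7 m.
Subtracting the expected shift leaves a residual of 455.9 − (418.9) = 37.0 m north and 269.7 − (298.1) = -28.4 m east.
Residual distance = √(37.0² + (-28.4)²) = 46.6 m.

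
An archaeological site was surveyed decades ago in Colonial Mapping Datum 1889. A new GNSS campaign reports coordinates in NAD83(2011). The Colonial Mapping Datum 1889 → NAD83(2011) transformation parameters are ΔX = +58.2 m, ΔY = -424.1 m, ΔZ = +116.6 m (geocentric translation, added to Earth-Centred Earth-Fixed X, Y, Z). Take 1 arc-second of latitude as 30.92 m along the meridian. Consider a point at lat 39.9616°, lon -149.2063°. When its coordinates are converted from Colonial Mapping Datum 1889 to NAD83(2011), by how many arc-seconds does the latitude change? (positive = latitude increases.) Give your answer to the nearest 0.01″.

Δφ = -0.58″

sin φ = 0.642274, cos φ = 0.766475, sin λ = -0.511948, cos λ = -0.859016.
North component: ΔN = −sin φ cos λ·ΔX − sin φ sin λ·ΔY + cos φ·ΔZ = −(0.642274)(-0.859016)(58.2) − (0.642274)(-0.511948)(-424.1) + (0.766475)(116.6) = -17.97 m.
1° of latitude spans 3600 × 30.92 = 111312 m, so Δφ = -17.97 / 111312 × 3600 = -0.581″.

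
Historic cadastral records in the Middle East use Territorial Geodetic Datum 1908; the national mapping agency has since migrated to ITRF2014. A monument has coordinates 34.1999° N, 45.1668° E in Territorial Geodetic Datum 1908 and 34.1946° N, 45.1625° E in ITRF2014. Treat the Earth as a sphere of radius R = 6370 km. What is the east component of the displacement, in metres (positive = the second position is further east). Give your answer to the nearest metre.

Δφ = 34.1946° − 34.1999° = -0.0053°; Δλ = 45.1625° − 45.1668° = -0.0043°.
1° along a meridian = πR/180 = 111177 m.
ΔN = Δφ × 111177 = -589.2 m; ΔE = Δλ × 111177 × cos(34.1999°) = -0.0043 × 111177 × 0.827082 = -395.4 m.

ΔE = -395 m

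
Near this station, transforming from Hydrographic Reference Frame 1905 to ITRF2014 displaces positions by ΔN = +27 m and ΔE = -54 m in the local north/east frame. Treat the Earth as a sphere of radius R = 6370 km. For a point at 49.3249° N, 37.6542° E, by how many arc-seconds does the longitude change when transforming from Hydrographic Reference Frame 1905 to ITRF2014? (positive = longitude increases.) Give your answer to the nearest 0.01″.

At latitude 49.3249°, cos φ = 0.651769.
One radian of longitude at latitude φ spans R cos φ, so Δλ = ΔE / (R cos φ) = -54.0 / (6370000 × 0.651769) = -1.3007e-05 rad = -2.683″.

Δλ = -2.68″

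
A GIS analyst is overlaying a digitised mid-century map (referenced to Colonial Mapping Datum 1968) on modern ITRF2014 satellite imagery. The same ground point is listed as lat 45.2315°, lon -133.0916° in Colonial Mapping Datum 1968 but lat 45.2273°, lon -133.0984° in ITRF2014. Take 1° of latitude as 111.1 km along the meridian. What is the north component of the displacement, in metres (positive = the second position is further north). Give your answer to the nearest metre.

Δφ = 45.2273° − 45.2315° = -0.0042°; Δλ = -133.0984° − -133.0916° = -0.0068°.
ΔN = Δφ × 111100 = -466.6 m; ΔE = Δλ × 111100 × cos(45.2315°) = -0.0068 × 111100 × 0.704244 = -532.0 m.

ΔN = -467 m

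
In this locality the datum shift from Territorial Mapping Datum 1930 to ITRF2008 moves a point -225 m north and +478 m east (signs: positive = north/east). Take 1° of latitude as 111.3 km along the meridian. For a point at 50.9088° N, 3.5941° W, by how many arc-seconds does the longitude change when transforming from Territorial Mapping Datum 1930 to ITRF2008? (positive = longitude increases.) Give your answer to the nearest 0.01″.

Δλ = 24.52″

At latitude 50.9088°, cos φ = 0.630557.
1° of longitude at this latitude = 111.3 × cos φ = 70.18 km, so Δλ = 478.0 / 70181.0 = 0.0068110° = 24.519″.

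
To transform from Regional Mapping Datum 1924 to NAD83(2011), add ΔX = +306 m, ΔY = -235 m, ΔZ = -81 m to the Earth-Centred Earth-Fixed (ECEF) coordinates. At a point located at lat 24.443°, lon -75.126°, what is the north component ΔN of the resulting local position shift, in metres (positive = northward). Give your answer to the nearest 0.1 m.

ΔN = -200.2 m

At φ = 24.443°, λ = -75.126°: sin φ = 0.413788, cos φ = 0.910373, sin λ = -0.966493, cos λ = 0.256694.
ΔN = −sin φ cos λ·ΔX − sin φ sin λ·ΔY + cos φ·ΔZ = −(0.413788)(0.256694)(306) − (0.413788)(-0.966493)(-235) + (0.910373)(-81) = -200.22 m.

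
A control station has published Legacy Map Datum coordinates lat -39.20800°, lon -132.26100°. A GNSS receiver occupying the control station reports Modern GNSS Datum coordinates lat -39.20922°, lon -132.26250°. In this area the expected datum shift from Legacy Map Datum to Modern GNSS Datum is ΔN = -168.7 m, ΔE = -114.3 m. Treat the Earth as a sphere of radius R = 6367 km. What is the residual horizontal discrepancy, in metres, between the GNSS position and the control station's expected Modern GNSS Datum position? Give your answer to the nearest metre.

36 m

Observed coordinate differences: Δφ = -0.00122°, Δλ = -0.00150°.
Converting to metres (1° lat = 111125 m, cos φ = 0.774856): observed ΔN = -135.6 m, observed ΔE = -129.2 m.
Subtracting the expected shift leaves a residual of -135.6 − (-168.7) = 33.1 m north and -129.2 − (-114.3) = -14.9 m east.
Residual distance = √(33.1² + (-14.9)²) = 36.3 m.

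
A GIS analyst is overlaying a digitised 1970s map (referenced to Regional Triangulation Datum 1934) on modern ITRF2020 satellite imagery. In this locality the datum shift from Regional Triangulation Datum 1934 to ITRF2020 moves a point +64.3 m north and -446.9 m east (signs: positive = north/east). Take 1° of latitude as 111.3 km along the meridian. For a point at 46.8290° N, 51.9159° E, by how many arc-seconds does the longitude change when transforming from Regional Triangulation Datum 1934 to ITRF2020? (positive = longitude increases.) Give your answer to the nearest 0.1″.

Δλ = -21.1″

At latitude 46.8290°, cos φ = 0.684178.
1° of longitude at this latitude = 111.3 × cos φ = 76.15 km, so Δλ = -446.9 / 76149.0 = -0.0058688° = -21.128″.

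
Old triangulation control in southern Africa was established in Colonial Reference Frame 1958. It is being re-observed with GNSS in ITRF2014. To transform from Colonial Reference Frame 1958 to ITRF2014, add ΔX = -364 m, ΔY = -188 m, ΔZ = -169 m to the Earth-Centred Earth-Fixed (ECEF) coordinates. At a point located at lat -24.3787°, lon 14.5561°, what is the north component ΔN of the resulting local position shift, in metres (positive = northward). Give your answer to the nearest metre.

The local north axis is (−sin φ cos λ, −sin φ sin λ, cos φ), giving ΔN = -145.424 − 19.503 − 153.931 = -318.86 m.

ΔN = -319 m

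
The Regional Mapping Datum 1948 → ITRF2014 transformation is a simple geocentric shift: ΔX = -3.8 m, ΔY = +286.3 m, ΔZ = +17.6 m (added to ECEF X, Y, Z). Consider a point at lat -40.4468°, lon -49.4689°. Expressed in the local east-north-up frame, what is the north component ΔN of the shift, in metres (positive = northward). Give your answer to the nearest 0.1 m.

ΔN = -129.4 m

The local north axis is (−sin φ cos λ, −sin φ sin λ, cos φ), giving ΔN = -1.602 − 141.168 + 13.394 = -129.38 m.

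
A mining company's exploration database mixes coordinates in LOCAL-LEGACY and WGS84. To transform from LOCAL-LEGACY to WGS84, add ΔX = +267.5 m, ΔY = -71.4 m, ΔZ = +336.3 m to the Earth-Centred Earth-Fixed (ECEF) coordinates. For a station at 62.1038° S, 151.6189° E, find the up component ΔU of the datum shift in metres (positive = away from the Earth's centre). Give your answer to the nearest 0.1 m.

The local up (radial) axis is (cos φ cos λ, cos φ sin λ, sin φ), giving ΔU = -110.113 − 15.879 − 297.221 = -423.21 m.

ΔU = -423.2 m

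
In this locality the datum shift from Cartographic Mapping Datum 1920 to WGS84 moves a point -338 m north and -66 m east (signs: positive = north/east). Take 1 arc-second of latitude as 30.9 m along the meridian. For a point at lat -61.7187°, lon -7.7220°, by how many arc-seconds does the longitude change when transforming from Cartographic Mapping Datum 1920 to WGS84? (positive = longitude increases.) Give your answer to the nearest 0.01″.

At latitude -61.7187°, cos φ = 0.473801.
1″ of longitude at this latitude = 30.90 × cos φ = 14.6404 m, so Δλ = -66.0 / 14.6404 = -4.508″.

Δλ = -4.51″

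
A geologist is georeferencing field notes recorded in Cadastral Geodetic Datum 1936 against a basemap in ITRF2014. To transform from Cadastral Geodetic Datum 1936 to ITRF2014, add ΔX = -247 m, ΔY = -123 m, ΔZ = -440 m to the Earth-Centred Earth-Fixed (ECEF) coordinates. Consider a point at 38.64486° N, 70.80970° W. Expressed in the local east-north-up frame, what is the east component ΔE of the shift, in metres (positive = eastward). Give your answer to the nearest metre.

At φ = 38.64486°, λ = -70.80970°: sin φ = 0.624491, cos φ = 0.781032, sin λ = -0.944432, cos λ = 0.328707.
ΔE = −sin λ·ΔX + cos λ·ΔY = −(-0.944432)·(-247) + (0.328707)·(-123) = -273.71 m.

ΔE = -274 m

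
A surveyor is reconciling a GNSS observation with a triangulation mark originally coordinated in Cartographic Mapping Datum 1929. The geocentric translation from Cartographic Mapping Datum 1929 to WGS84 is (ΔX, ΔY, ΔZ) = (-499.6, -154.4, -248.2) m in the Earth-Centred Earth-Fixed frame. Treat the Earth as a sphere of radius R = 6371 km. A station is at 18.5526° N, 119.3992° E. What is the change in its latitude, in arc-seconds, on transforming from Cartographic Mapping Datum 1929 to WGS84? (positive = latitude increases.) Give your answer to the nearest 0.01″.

Δφ = -8.76″

sin φ = 0.318175, cos φ = 0.948032, sin λ = 0.871221, cos λ = -0.490892.
North component: ΔN = −sin φ cos λ·ΔX − sin φ sin λ·ΔY + cos φ·ΔZ = −(0.318175)(-0.490892)(-499.6) − (0.318175)(0.871221)(-154.4) + (0.948032)(-248.2) = -270.53 m.
1° of latitude spans πR/180 = 111195 m, so Δφ = -270.53 / 111195 × 3600 = -8.759″.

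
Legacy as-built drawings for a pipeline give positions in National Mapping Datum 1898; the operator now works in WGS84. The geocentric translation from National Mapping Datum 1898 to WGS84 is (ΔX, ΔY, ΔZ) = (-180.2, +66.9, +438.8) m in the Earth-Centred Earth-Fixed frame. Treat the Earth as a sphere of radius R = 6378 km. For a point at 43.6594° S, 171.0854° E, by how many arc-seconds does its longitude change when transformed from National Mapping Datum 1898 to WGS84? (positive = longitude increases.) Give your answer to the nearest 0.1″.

sin φ = -0.690370, cos φ = 0.723457, sin λ = 0.154962, cos λ = -0.987920.
East component: ΔE = −sin λ·ΔX + cos λ·ΔY = −(0.154962)(-180.2) + (-0.987920)(66.9) = -38.17 m.
1° of latitude spans πR/180 = 111317 m; at latitude φ, 1° of longitude spans that × cos φ = 80533.1 m, so Δλ = -38.17 / 80533.1 × 3600 = -1.706″.

Δλ = -1.7″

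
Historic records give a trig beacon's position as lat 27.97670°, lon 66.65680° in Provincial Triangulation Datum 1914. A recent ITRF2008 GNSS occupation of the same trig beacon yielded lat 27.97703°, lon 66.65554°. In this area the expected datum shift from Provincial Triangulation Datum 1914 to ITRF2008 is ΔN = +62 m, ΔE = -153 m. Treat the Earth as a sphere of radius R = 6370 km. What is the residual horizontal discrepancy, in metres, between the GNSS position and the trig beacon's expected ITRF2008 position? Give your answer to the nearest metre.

39 m

Observed coordinate differences: Δφ = +0.00033°, Δλ = -0.00126°.
Converting to metres (1° lat = 111177 m, cos φ = 0.883138): observed ΔN = 36.7 m, observed ΔE = -123.7 m.
Subtracting the expected shift leaves a residual of 36.7 − (62) = -25.3 m north and -123.7 − (-153) = 29.3 m east.
Residual distance = √((-25.3)² + 29.3²) = 38.7 m.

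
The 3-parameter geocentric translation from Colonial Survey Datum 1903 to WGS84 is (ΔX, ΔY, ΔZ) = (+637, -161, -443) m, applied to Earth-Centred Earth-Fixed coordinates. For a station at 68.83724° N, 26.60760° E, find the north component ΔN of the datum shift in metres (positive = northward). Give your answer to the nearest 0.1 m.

At φ = 68.83724°, λ = 26.60760°: sin φ = 0.932559, cos φ = 0.361019, sin λ = 0.447878, cos λ = 0.894095.
ΔN = −sin φ cos λ·ΔX − sin φ sin λ·ΔY + cos φ·ΔZ = −(0.932559)(0.894095)(637) − (0.932559)(0.447878)(-161) + (0.361019)(-443) = -623.81 m.

ΔN = -623.8 m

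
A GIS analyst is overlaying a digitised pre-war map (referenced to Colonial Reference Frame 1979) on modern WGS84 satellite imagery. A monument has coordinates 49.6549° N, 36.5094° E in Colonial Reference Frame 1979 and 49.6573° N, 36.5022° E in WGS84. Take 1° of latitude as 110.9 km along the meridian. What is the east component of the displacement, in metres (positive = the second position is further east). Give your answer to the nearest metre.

ΔE = -517 m

Δφ = 49.6573° − 49.6549° = +0.0024°; Δλ = 36.5022° − 36.5094° = -0.0072°.
ΔN = Δφ × 110900 = 266.2 m; ΔE = Δλ × 110900 × cos(49.6549°) = -0.0072 × 110900 × 0.647390 = -516.9 m.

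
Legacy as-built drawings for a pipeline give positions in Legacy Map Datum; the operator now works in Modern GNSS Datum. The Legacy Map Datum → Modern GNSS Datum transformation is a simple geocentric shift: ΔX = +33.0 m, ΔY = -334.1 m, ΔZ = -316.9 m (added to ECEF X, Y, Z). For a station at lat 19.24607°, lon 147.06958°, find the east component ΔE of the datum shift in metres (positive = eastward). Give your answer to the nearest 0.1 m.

ΔE = 262.5 m

At φ = 19.24607°, λ = 147.06958°: sin φ = 0.329626, cos φ = 0.944112, sin λ = 0.543620, cos λ = -0.839331.
ΔE = −sin λ·ΔX + cos λ·ΔY = −(0.543620)·(33.0) + (-0.839331)·(-334.1) = 262.48 m.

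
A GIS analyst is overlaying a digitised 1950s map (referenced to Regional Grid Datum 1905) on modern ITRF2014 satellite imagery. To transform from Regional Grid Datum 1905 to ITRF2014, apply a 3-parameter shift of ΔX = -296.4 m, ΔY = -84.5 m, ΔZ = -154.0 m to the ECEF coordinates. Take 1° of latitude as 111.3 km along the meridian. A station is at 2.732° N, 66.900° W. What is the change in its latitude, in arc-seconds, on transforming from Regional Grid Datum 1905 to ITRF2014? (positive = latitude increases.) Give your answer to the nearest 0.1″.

Δφ = -4.9″

sin φ = 0.047664, cos φ = 0.998863, sin λ = -0.919821, cos λ = 0.392337.
North component: ΔN = −sin φ cos λ·ΔX − sin φ sin λ·ΔY + cos φ·ΔZ = −(0.047664)(0.392337)(-296.4) − (0.047664)(-0.919821)(-84.5) + (0.998863)(-154.0) = -151.99 m.
1° of latitude spans 111300 m, so Δφ = -151.99 / 111300 × 3600 = -4.916″.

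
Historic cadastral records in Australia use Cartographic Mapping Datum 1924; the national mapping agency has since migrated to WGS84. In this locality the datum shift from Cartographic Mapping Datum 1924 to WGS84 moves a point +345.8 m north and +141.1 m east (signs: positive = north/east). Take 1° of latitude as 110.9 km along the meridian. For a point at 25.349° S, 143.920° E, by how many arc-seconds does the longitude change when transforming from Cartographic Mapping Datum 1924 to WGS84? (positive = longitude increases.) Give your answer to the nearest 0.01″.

Δλ = 5.07″

At latitude -25.349°, cos φ = 0.903717.
1° of longitude at this latitude = 110.9 × cos φ = 100.22 km, so Δλ = 141.1 / 100222.2 = 0.0014079° = 5.068″.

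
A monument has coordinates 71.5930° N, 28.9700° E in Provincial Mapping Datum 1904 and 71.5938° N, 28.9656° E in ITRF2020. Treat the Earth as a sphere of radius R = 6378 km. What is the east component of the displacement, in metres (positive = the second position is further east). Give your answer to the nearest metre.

ΔE = -155 m

Δφ = 71.5938° − 71.5930° = +0.0008°; Δλ = 28.9656° − 28.9700° = -0.0044°.
1° along a meridian = πR/180 = 111317 m.
ΔN = Δφ × 111317 = 89.1 m; ΔE = Δλ × 111317 × cos(71.5930°) = -0.0044 × 111317 × 0.315765 = -154.7 m.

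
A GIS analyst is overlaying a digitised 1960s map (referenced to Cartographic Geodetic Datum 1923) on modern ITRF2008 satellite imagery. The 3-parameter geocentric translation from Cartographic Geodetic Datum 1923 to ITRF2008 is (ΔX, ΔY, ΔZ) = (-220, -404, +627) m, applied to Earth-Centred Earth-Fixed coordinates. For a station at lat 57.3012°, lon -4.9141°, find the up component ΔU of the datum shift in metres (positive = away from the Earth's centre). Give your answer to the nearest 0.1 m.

ΔU = 427.9 m

The local up (radial) axis is (cos φ cos λ, cos φ sin λ, sin φ), giving ΔU = -118.412 + 18.696 + 527.634 = 427.92 m.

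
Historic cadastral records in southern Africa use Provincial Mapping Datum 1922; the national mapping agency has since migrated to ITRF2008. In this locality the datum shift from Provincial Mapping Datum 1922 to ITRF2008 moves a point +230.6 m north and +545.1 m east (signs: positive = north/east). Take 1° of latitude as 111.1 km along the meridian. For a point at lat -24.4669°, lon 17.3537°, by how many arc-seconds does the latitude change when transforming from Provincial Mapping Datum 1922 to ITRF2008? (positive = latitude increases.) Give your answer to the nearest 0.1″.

Δφ = 7.5″

1° of latitude = 111.1 km, so Δφ = 230.6 / 111100 = 0.0020756° = 7.472″.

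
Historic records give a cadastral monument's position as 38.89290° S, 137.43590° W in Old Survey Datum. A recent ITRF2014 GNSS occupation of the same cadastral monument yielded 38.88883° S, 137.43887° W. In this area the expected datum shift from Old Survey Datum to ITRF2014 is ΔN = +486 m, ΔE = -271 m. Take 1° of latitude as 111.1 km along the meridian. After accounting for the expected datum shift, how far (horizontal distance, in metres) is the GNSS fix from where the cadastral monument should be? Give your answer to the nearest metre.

Observed coordinate differences: Δφ = +0.00407°, Δλ = -0.00297°.
Converting to metres (1° lat = 111100 m, cos φ = 0.778321): observed ΔN = 452.2 m, observed ΔE = -256.8 m.
Subtracting the expected shift leaves a residual of 452.2 − (486) = -33.8 m north and -256.8 − (-271) = 14.2 m east.
Residual distance = √((-33.8)² + 14.2²) = 36.7 m.

37 m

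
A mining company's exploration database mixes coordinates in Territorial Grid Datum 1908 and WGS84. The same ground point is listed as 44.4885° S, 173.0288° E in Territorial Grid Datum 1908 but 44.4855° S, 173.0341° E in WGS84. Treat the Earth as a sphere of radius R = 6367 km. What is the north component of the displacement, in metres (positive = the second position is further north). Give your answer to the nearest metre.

ΔN = 333 m

Δφ = -44.4855° − -44.4885° = +0.0030°; Δλ = 173.0341° − 173.0288° = +0.0053°.
1° along a meridian = πR/180 = 111125 m.
ΔN = Δφ × 111125 = 333.4 m; ΔE = Δλ × 111125 × cos(-44.4885°) = +0.0053 × 111125 × 0.713391 = 420.2 m.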